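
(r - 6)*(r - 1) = r^2 - 7*r + 6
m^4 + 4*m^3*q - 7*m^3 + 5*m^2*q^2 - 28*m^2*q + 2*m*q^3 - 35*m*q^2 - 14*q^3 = (m - 7)*(m + q)^2*(m + 2*q)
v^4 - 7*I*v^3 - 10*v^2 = v^2*(v - 5*I)*(v - 2*I)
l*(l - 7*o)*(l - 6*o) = l^3 - 13*l^2*o + 42*l*o^2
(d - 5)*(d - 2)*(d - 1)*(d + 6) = d^4 - 2*d^3 - 31*d^2 + 92*d - 60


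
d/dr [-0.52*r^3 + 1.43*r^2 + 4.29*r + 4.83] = -1.56*r^2 + 2.86*r + 4.29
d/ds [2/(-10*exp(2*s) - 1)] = 40*exp(2*s)/(10*exp(2*s) + 1)^2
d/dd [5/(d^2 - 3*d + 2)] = 5*(3 - 2*d)/(d^2 - 3*d + 2)^2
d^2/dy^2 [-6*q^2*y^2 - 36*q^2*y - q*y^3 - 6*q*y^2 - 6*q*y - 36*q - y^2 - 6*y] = -12*q^2 - 6*q*y - 12*q - 2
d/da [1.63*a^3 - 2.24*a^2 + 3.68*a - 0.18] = 4.89*a^2 - 4.48*a + 3.68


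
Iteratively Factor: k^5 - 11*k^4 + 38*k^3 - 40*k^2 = (k)*(k^4 - 11*k^3 + 38*k^2 - 40*k) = k*(k - 2)*(k^3 - 9*k^2 + 20*k) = k*(k - 5)*(k - 2)*(k^2 - 4*k) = k^2*(k - 5)*(k - 2)*(k - 4)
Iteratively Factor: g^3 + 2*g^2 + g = (g)*(g^2 + 2*g + 1) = g*(g + 1)*(g + 1)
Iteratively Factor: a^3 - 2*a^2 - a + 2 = (a + 1)*(a^2 - 3*a + 2) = (a - 2)*(a + 1)*(a - 1)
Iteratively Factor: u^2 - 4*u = (u)*(u - 4)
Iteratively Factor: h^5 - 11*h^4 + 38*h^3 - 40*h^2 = (h)*(h^4 - 11*h^3 + 38*h^2 - 40*h) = h*(h - 4)*(h^3 - 7*h^2 + 10*h) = h*(h - 5)*(h - 4)*(h^2 - 2*h) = h^2*(h - 5)*(h - 4)*(h - 2)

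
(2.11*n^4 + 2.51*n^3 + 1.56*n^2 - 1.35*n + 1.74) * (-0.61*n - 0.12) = -1.2871*n^5 - 1.7843*n^4 - 1.2528*n^3 + 0.6363*n^2 - 0.8994*n - 0.2088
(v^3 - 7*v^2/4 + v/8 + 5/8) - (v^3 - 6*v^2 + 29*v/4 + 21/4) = 17*v^2/4 - 57*v/8 - 37/8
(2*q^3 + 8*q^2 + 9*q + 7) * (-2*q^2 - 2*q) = -4*q^5 - 20*q^4 - 34*q^3 - 32*q^2 - 14*q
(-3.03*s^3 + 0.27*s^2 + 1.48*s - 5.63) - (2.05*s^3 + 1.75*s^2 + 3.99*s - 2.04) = -5.08*s^3 - 1.48*s^2 - 2.51*s - 3.59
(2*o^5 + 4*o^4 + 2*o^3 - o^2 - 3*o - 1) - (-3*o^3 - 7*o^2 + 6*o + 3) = 2*o^5 + 4*o^4 + 5*o^3 + 6*o^2 - 9*o - 4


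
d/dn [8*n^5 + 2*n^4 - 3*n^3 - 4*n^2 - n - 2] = 40*n^4 + 8*n^3 - 9*n^2 - 8*n - 1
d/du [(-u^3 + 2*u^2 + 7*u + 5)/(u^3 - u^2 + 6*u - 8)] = (-u^4 - 26*u^3 + 28*u^2 - 22*u - 86)/(u^6 - 2*u^5 + 13*u^4 - 28*u^3 + 52*u^2 - 96*u + 64)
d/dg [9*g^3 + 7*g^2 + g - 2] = 27*g^2 + 14*g + 1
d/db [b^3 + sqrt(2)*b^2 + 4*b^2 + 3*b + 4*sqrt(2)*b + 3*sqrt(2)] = 3*b^2 + 2*sqrt(2)*b + 8*b + 3 + 4*sqrt(2)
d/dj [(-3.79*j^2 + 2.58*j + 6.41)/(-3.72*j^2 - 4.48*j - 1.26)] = (26.5768*j^2 + 57.2412*j + 25.466)/(13.8384*j^4 + 33.3312*j^3 + 29.4448*j^2 + 11.2896*j + 1.5876)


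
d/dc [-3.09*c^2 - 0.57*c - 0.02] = -6.18*c - 0.57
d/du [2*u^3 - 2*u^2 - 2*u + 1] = 6*u^2 - 4*u - 2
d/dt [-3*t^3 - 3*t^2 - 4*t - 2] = -9*t^2 - 6*t - 4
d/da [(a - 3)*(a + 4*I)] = 2*a - 3 + 4*I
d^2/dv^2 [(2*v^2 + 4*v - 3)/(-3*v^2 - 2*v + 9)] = 6*(-8*v^3 - 27*v^2 - 90*v - 47)/(27*v^6 + 54*v^5 - 207*v^4 - 316*v^3 + 621*v^2 + 486*v - 729)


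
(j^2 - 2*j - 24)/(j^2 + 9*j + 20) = (j - 6)/(j + 5)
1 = 1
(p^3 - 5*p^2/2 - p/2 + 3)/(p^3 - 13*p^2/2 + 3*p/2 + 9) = (p - 2)/(p - 6)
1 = 1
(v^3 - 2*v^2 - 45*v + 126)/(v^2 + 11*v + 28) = (v^2 - 9*v + 18)/(v + 4)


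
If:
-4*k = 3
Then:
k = -3/4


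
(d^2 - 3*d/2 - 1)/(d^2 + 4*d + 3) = (d^2 - 3*d/2 - 1)/(d^2 + 4*d + 3)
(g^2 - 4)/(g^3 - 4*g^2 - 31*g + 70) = (g + 2)/(g^2 - 2*g - 35)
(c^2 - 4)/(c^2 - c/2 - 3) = 2*(c + 2)/(2*c + 3)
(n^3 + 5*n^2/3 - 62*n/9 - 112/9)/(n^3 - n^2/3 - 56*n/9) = (n + 2)/n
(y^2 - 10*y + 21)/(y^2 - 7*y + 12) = (y - 7)/(y - 4)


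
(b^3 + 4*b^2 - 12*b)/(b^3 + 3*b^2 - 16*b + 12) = b/(b - 1)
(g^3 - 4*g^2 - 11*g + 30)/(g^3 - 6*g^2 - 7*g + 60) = (g - 2)/(g - 4)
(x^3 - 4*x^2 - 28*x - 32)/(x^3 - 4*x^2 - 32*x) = (x^2 + 4*x + 4)/(x*(x + 4))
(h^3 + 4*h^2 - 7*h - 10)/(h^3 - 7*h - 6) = (h^2 + 3*h - 10)/(h^2 - h - 6)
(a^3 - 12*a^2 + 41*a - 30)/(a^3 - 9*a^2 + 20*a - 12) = (a - 5)/(a - 2)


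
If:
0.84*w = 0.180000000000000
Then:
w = 0.21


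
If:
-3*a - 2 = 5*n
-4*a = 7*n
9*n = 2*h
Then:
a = -14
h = 36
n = 8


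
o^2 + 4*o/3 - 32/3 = (o - 8/3)*(o + 4)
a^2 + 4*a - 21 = (a - 3)*(a + 7)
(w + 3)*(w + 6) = w^2 + 9*w + 18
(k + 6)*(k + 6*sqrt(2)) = k^2 + 6*k + 6*sqrt(2)*k + 36*sqrt(2)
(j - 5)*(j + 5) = j^2 - 25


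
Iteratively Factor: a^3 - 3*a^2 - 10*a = (a - 5)*(a^2 + 2*a) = (a - 5)*(a + 2)*(a)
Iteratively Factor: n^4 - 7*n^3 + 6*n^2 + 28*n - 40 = (n + 2)*(n^3 - 9*n^2 + 24*n - 20) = (n - 5)*(n + 2)*(n^2 - 4*n + 4) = (n - 5)*(n - 2)*(n + 2)*(n - 2)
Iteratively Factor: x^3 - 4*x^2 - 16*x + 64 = (x + 4)*(x^2 - 8*x + 16) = (x - 4)*(x + 4)*(x - 4)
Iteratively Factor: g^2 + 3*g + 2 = (g + 1)*(g + 2)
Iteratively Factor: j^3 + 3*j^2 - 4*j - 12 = (j - 2)*(j^2 + 5*j + 6) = (j - 2)*(j + 2)*(j + 3)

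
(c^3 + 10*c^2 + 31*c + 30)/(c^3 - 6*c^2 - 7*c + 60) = (c^2 + 7*c + 10)/(c^2 - 9*c + 20)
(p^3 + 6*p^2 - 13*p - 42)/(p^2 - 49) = (p^2 - p - 6)/(p - 7)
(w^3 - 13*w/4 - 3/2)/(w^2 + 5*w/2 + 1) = (w^2 - w/2 - 3)/(w + 2)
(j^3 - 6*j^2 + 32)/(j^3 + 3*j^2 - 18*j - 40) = (j - 4)/(j + 5)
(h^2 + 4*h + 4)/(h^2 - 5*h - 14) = (h + 2)/(h - 7)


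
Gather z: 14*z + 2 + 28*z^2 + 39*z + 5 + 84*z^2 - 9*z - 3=112*z^2 + 44*z + 4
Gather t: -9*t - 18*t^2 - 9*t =-18*t^2 - 18*t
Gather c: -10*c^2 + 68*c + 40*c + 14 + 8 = -10*c^2 + 108*c + 22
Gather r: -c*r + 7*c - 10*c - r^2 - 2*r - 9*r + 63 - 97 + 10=-3*c - r^2 + r*(-c - 11) - 24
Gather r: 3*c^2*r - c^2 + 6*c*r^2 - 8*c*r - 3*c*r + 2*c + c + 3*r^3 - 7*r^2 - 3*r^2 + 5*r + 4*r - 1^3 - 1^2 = -c^2 + 3*c + 3*r^3 + r^2*(6*c - 10) + r*(3*c^2 - 11*c + 9) - 2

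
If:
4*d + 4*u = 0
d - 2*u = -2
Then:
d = -2/3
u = 2/3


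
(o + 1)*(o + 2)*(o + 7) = o^3 + 10*o^2 + 23*o + 14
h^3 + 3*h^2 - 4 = (h - 1)*(h + 2)^2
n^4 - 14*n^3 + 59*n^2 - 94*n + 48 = (n - 8)*(n - 3)*(n - 2)*(n - 1)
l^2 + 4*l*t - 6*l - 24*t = (l - 6)*(l + 4*t)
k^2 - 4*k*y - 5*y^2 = (k - 5*y)*(k + y)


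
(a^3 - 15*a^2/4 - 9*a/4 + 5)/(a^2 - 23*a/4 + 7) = (4*a^2 + a - 5)/(4*a - 7)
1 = 1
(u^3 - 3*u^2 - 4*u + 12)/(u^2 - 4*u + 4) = (u^2 - u - 6)/(u - 2)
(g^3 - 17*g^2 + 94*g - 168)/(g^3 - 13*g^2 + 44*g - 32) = (g^2 - 13*g + 42)/(g^2 - 9*g + 8)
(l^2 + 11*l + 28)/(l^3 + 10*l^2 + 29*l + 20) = (l + 7)/(l^2 + 6*l + 5)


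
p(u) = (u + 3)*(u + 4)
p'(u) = 2*u + 7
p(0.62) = 16.72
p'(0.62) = 8.24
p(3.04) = 42.52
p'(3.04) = 13.08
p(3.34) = 46.54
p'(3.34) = 13.68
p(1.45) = 24.25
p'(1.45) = 9.90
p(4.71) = 67.15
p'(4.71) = 16.42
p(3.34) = 46.54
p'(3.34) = 13.68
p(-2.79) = 0.25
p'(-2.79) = 1.42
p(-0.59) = 8.22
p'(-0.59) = 5.82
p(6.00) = 90.00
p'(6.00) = 19.00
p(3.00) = 42.00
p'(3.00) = 13.00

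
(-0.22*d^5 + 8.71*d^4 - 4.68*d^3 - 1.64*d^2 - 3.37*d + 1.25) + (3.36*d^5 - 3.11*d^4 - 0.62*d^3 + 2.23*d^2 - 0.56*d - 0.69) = 3.14*d^5 + 5.6*d^4 - 5.3*d^3 + 0.59*d^2 - 3.93*d + 0.56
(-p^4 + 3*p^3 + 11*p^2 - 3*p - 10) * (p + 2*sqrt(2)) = -p^5 - 2*sqrt(2)*p^4 + 3*p^4 + 6*sqrt(2)*p^3 + 11*p^3 - 3*p^2 + 22*sqrt(2)*p^2 - 10*p - 6*sqrt(2)*p - 20*sqrt(2)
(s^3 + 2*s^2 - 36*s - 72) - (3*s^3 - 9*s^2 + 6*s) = -2*s^3 + 11*s^2 - 42*s - 72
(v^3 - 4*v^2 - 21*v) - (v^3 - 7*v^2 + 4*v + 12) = 3*v^2 - 25*v - 12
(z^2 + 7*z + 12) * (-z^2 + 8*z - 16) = -z^4 + z^3 + 28*z^2 - 16*z - 192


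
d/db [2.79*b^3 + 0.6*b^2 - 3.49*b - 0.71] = 8.37*b^2 + 1.2*b - 3.49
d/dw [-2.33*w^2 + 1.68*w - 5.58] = 1.68 - 4.66*w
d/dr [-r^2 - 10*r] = -2*r - 10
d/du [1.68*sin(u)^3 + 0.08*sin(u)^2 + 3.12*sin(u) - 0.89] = (5.04*sin(u)^2 + 0.16*sin(u) + 3.12)*cos(u)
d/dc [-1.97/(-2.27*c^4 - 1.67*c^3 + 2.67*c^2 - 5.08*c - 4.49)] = (-17.8876*c^3 - 9.8697*c^2 + 10.5198*c - 10.0076)/(2.27*c^4 + 1.67*c^3 - 2.67*c^2 + 5.08*c + 4.49)^2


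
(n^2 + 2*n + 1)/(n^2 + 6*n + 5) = (n + 1)/(n + 5)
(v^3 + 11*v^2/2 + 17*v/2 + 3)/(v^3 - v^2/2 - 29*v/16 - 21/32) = 16*(v^2 + 5*v + 6)/(16*v^2 - 16*v - 21)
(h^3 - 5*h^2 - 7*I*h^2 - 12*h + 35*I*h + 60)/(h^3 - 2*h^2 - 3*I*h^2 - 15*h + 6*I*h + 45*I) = (h - 4*I)/(h + 3)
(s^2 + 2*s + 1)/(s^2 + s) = (s + 1)/s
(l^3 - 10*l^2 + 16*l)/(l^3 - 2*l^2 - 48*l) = (l - 2)/(l + 6)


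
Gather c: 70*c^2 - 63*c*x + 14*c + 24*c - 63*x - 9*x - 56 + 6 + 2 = 70*c^2 + c*(38 - 63*x) - 72*x - 48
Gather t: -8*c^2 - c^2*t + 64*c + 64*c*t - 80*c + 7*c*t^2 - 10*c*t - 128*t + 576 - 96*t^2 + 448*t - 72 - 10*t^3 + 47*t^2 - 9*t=-8*c^2 - 16*c - 10*t^3 + t^2*(7*c - 49) + t*(-c^2 + 54*c + 311) + 504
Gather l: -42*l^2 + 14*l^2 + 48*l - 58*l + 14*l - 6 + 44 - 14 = -28*l^2 + 4*l + 24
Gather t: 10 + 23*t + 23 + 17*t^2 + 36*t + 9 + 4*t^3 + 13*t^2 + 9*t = 4*t^3 + 30*t^2 + 68*t + 42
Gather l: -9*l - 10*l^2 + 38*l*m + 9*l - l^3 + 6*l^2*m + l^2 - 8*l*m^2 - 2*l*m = -l^3 + l^2*(6*m - 9) + l*(-8*m^2 + 36*m)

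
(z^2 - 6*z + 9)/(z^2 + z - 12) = (z - 3)/(z + 4)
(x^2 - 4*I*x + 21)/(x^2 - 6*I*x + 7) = (x + 3*I)/(x + I)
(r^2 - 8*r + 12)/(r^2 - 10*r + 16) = (r - 6)/(r - 8)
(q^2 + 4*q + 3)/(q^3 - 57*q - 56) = (q + 3)/(q^2 - q - 56)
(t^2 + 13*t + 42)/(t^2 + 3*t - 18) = (t + 7)/(t - 3)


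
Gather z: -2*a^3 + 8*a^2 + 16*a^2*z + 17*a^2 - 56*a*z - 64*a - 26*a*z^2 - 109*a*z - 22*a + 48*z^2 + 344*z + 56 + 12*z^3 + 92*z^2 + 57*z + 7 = -2*a^3 + 25*a^2 - 86*a + 12*z^3 + z^2*(140 - 26*a) + z*(16*a^2 - 165*a + 401) + 63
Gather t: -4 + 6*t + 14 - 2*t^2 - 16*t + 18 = -2*t^2 - 10*t + 28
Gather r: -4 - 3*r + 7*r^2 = 7*r^2 - 3*r - 4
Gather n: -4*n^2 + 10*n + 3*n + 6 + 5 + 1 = -4*n^2 + 13*n + 12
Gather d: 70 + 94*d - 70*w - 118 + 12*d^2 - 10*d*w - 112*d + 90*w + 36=12*d^2 + d*(-10*w - 18) + 20*w - 12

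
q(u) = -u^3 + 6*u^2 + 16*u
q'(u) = -3*u^2 + 12*u + 16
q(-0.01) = -0.16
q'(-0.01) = 15.88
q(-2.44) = 11.21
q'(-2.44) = -31.14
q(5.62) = 101.92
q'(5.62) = -11.31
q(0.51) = 9.59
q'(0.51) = 21.34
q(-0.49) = -6.28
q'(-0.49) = 9.40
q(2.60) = 64.58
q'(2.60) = 26.92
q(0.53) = 10.02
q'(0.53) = 21.52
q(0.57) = 10.88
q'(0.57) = 21.87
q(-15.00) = 4485.00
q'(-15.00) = -839.00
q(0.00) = 0.00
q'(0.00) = 16.00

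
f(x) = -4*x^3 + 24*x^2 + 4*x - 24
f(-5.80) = 1540.61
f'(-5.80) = -678.08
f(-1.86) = 77.33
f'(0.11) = 9.13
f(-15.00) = 18816.00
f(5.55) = 53.64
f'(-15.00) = -3416.00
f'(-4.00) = -380.00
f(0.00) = -24.00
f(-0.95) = -2.71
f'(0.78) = 34.14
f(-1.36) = 25.01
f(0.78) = -8.18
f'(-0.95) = -52.43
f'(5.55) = -99.23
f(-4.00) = 600.00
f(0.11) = -23.27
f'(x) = -12*x^2 + 48*x + 4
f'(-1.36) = -83.48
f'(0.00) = 4.00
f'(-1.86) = -126.80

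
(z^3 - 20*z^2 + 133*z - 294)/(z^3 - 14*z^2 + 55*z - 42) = (z - 7)/(z - 1)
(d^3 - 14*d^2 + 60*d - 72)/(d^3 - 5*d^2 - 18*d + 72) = (d^2 - 8*d + 12)/(d^2 + d - 12)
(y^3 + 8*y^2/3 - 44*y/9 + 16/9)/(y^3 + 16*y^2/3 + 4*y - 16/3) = (y - 2/3)/(y + 2)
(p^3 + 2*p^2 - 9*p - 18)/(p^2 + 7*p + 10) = (p^2 - 9)/(p + 5)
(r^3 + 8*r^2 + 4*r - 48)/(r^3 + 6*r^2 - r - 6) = (r^2 + 2*r - 8)/(r^2 - 1)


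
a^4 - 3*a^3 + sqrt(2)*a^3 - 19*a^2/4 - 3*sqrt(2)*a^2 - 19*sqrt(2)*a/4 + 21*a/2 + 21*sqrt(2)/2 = (a - 7/2)*(a - 3/2)*(a + 2)*(a + sqrt(2))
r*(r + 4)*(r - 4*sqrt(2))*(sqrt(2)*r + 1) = sqrt(2)*r^4 - 7*r^3 + 4*sqrt(2)*r^3 - 28*r^2 - 4*sqrt(2)*r^2 - 16*sqrt(2)*r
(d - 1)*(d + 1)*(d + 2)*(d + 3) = d^4 + 5*d^3 + 5*d^2 - 5*d - 6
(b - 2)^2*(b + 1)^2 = b^4 - 2*b^3 - 3*b^2 + 4*b + 4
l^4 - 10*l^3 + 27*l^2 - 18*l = l*(l - 6)*(l - 3)*(l - 1)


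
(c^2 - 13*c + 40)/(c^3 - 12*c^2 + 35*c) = (c - 8)/(c*(c - 7))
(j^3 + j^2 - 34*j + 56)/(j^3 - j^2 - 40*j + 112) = (j - 2)/(j - 4)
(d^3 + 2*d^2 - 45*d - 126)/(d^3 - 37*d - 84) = (d + 6)/(d + 4)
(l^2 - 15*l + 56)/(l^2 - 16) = (l^2 - 15*l + 56)/(l^2 - 16)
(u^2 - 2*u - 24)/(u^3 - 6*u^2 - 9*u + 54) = (u + 4)/(u^2 - 9)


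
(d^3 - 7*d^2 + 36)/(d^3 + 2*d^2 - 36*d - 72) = (d - 3)/(d + 6)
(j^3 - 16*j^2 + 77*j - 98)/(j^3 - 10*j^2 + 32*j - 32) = (j^2 - 14*j + 49)/(j^2 - 8*j + 16)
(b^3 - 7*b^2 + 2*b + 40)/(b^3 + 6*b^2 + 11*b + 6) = (b^2 - 9*b + 20)/(b^2 + 4*b + 3)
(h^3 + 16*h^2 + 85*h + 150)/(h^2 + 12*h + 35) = (h^2 + 11*h + 30)/(h + 7)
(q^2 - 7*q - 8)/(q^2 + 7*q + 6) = (q - 8)/(q + 6)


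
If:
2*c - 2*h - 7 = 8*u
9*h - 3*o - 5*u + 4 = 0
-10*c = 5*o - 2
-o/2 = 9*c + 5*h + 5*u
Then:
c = 697/770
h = -431/385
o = -543/385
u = -142/385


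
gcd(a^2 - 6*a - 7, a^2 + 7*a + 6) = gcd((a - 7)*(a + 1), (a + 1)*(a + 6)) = a + 1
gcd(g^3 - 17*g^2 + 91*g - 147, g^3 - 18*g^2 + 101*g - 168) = g^2 - 10*g + 21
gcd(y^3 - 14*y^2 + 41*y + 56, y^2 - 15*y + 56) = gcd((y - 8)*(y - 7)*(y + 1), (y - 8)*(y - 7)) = y^2 - 15*y + 56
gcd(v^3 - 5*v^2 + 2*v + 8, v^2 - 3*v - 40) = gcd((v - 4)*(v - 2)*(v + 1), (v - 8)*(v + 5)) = 1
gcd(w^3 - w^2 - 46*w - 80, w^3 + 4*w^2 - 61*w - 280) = w^2 - 3*w - 40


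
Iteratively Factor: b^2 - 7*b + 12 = (b - 4)*(b - 3)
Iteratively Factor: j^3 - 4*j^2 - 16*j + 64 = (j - 4)*(j^2 - 16) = (j - 4)^2*(j + 4)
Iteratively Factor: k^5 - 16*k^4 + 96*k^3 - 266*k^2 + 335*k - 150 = (k - 5)*(k^4 - 11*k^3 + 41*k^2 - 61*k + 30) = (k - 5)*(k - 1)*(k^3 - 10*k^2 + 31*k - 30) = (k - 5)^2*(k - 1)*(k^2 - 5*k + 6) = (k - 5)^2*(k - 3)*(k - 1)*(k - 2)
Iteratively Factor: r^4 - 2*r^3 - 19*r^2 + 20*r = (r - 5)*(r^3 + 3*r^2 - 4*r) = r*(r - 5)*(r^2 + 3*r - 4) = r*(r - 5)*(r - 1)*(r + 4)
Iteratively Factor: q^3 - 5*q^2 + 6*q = (q - 3)*(q^2 - 2*q) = (q - 3)*(q - 2)*(q)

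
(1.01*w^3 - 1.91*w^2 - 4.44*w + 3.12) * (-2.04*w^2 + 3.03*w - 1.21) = -2.0604*w^5 + 6.9567*w^4 + 2.0482*w^3 - 17.5069*w^2 + 14.826*w - 3.7752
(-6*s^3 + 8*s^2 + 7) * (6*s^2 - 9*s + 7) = -36*s^5 + 102*s^4 - 114*s^3 + 98*s^2 - 63*s + 49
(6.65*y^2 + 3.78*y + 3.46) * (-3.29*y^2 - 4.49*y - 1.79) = -21.8785*y^4 - 42.2947*y^3 - 40.2591*y^2 - 22.3016*y - 6.1934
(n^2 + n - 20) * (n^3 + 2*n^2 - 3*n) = n^5 + 3*n^4 - 21*n^3 - 43*n^2 + 60*n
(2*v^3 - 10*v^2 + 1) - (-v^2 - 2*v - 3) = 2*v^3 - 9*v^2 + 2*v + 4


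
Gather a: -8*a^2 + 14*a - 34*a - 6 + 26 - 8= -8*a^2 - 20*a + 12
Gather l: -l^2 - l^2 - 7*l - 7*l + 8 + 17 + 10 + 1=-2*l^2 - 14*l + 36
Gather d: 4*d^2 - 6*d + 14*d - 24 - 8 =4*d^2 + 8*d - 32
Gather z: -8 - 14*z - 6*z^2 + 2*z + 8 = -6*z^2 - 12*z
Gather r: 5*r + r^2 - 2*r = r^2 + 3*r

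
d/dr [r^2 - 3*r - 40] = 2*r - 3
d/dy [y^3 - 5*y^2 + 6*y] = 3*y^2 - 10*y + 6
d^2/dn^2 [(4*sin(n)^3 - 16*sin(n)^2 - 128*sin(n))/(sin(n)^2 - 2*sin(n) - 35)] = 4*(-sin(n)^7 + 6*sin(n)^6 + 94*sin(n)^5 - 130*sin(n)^4 - 3467*sin(n)^3 + 16940*sin(n)^2 + 39830*sin(n) - 5320)/((sin(n) - 7)^3*(sin(n) + 5)^3)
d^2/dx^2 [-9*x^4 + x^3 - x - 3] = 6*x*(1 - 18*x)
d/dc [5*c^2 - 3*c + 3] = 10*c - 3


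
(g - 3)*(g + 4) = g^2 + g - 12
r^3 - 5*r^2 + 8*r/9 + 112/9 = (r - 4)*(r - 7/3)*(r + 4/3)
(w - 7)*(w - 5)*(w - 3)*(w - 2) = w^4 - 17*w^3 + 101*w^2 - 247*w + 210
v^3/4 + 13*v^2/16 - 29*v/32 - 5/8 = (v/4 + 1)*(v - 5/4)*(v + 1/2)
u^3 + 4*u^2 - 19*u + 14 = (u - 2)*(u - 1)*(u + 7)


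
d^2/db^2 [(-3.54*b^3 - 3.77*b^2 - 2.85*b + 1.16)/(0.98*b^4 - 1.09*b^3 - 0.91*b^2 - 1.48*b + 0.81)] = (-6.79963200000002*b^9 - 21.724248*b^8 - 27.624828*b^7 - 9.55041799999995*b^6 - 6.15057000000002*b^5 + 26.962254*b^4 + 4.230188*b^3 - 15.464118*b^2 - 11.021262*b - 4.988354)/(0.941192*b^12 - 3.140508*b^11 + 0.871122*b^10 + 0.273167000000002*b^9 + 11.010489*b^8 - 5.255319*b^7 - 4.568932*b^6 - 13.067682*b^5 + 5.801577*b^4 + 1.158209*b^3 + 3.531519*b^2 - 2.913084*b + 0.531441)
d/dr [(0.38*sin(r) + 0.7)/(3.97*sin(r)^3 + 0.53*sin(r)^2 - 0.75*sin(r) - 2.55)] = (-3.0049*sin(r) + 0.7543*sin(3*r) + 4.2692*cos(2*r) - 4.7132)*cos(r)/(3.97*sin(r)^3 + 0.53*sin(r)^2 - 0.75*sin(r) - 2.55)^2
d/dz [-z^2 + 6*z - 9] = 6 - 2*z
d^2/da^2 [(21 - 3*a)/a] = 42/a^3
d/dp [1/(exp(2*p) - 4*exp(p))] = 2*(2 - exp(p))*exp(-p)/(exp(p) - 4)^2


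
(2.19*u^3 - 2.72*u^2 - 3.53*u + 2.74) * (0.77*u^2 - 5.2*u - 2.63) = 1.6863*u^5 - 13.4824*u^4 + 5.6662*u^3 + 27.6194*u^2 - 4.9641*u - 7.2062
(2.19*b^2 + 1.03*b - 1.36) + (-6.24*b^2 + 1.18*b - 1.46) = -4.05*b^2 + 2.21*b - 2.82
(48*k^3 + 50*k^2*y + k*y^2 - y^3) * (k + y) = 48*k^4 + 98*k^3*y + 51*k^2*y^2 - y^4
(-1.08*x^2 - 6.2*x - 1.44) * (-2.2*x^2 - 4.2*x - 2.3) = 2.376*x^4 + 18.176*x^3 + 31.692*x^2 + 20.308*x + 3.312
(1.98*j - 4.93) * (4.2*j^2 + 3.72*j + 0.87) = 8.316*j^3 - 13.3404*j^2 - 16.617*j - 4.2891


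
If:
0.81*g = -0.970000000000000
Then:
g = -1.20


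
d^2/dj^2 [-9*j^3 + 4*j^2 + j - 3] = 8 - 54*j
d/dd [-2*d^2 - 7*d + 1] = -4*d - 7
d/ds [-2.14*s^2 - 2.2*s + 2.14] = -4.28*s - 2.2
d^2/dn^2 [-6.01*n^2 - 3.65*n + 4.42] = -12.0200000000000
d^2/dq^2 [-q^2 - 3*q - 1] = -2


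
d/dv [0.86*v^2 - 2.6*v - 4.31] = 1.72*v - 2.6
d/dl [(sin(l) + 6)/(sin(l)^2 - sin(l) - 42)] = -cos(l)/(sin(l) - 7)^2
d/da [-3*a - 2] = -3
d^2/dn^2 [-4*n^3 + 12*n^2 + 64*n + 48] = 24 - 24*n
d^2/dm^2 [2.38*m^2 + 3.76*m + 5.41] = 4.76000000000000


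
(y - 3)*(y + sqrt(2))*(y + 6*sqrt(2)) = y^3 - 3*y^2 + 7*sqrt(2)*y^2 - 21*sqrt(2)*y + 12*y - 36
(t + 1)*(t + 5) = t^2 + 6*t + 5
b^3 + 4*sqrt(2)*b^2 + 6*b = b*(b + sqrt(2))*(b + 3*sqrt(2))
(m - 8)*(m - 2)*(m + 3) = m^3 - 7*m^2 - 14*m + 48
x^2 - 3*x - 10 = (x - 5)*(x + 2)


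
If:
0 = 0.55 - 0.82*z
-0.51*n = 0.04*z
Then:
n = -0.05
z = 0.67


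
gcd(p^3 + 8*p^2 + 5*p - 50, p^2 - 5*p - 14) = 1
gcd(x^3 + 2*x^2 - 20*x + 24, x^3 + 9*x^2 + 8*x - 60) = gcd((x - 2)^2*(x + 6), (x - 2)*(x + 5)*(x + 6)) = x^2 + 4*x - 12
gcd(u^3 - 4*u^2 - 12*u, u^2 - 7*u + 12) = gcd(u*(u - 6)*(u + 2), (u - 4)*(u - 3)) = 1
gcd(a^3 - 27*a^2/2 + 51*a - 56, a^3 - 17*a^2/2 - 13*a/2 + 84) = a^2 - 23*a/2 + 28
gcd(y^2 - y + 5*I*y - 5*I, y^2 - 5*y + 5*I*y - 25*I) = y + 5*I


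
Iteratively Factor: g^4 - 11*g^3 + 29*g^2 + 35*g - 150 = (g - 5)*(g^3 - 6*g^2 - g + 30) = (g - 5)*(g - 3)*(g^2 - 3*g - 10) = (g - 5)*(g - 3)*(g + 2)*(g - 5)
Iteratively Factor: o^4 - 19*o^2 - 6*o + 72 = (o - 2)*(o^3 + 2*o^2 - 15*o - 36) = (o - 4)*(o - 2)*(o^2 + 6*o + 9) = (o - 4)*(o - 2)*(o + 3)*(o + 3)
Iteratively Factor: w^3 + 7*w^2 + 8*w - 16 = (w - 1)*(w^2 + 8*w + 16) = (w - 1)*(w + 4)*(w + 4)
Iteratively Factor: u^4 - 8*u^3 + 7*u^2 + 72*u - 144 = (u - 4)*(u^3 - 4*u^2 - 9*u + 36) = (u - 4)*(u - 3)*(u^2 - u - 12) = (u - 4)^2*(u - 3)*(u + 3)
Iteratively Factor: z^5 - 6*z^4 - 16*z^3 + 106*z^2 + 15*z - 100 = (z + 1)*(z^4 - 7*z^3 - 9*z^2 + 115*z - 100) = (z - 1)*(z + 1)*(z^3 - 6*z^2 - 15*z + 100) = (z - 5)*(z - 1)*(z + 1)*(z^2 - z - 20) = (z - 5)*(z - 1)*(z + 1)*(z + 4)*(z - 5)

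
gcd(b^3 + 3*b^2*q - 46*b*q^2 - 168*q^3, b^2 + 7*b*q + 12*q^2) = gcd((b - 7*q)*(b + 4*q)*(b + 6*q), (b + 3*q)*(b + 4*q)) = b + 4*q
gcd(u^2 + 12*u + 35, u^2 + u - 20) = u + 5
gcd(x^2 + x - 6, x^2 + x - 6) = x^2 + x - 6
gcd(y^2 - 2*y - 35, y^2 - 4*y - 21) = y - 7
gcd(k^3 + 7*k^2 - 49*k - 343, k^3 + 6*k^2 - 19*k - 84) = k + 7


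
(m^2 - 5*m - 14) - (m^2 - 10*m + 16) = 5*m - 30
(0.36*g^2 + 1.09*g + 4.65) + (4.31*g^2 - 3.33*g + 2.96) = 4.67*g^2 - 2.24*g + 7.61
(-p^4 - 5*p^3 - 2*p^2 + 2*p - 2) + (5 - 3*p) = -p^4 - 5*p^3 - 2*p^2 - p + 3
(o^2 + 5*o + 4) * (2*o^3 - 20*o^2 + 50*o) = 2*o^5 - 10*o^4 - 42*o^3 + 170*o^2 + 200*o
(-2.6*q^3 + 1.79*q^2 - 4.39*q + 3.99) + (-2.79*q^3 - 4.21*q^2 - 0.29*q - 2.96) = -5.39*q^3 - 2.42*q^2 - 4.68*q + 1.03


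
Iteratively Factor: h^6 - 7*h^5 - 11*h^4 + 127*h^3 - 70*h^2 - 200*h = (h + 4)*(h^5 - 11*h^4 + 33*h^3 - 5*h^2 - 50*h) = (h - 5)*(h + 4)*(h^4 - 6*h^3 + 3*h^2 + 10*h) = (h - 5)^2*(h + 4)*(h^3 - h^2 - 2*h) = h*(h - 5)^2*(h + 4)*(h^2 - h - 2) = h*(h - 5)^2*(h - 2)*(h + 4)*(h + 1)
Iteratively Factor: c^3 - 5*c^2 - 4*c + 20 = (c - 2)*(c^2 - 3*c - 10) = (c - 2)*(c + 2)*(c - 5)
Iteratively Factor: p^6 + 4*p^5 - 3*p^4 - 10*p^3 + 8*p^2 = (p + 4)*(p^5 - 3*p^3 + 2*p^2) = p*(p + 4)*(p^4 - 3*p^2 + 2*p) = p*(p + 2)*(p + 4)*(p^3 - 2*p^2 + p) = p*(p - 1)*(p + 2)*(p + 4)*(p^2 - p) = p^2*(p - 1)*(p + 2)*(p + 4)*(p - 1)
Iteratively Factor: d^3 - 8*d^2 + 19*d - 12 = (d - 3)*(d^2 - 5*d + 4) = (d - 4)*(d - 3)*(d - 1)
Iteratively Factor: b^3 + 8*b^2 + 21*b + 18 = (b + 2)*(b^2 + 6*b + 9) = (b + 2)*(b + 3)*(b + 3)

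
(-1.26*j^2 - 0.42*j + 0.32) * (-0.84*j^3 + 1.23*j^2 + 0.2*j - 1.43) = 1.0584*j^5 - 1.197*j^4 - 1.0374*j^3 + 2.1114*j^2 + 0.6646*j - 0.4576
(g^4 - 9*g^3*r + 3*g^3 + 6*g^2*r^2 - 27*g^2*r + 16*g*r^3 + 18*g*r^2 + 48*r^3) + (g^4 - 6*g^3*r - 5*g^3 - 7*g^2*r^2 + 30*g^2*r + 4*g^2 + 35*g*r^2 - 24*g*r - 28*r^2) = 2*g^4 - 15*g^3*r - 2*g^3 - g^2*r^2 + 3*g^2*r + 4*g^2 + 16*g*r^3 + 53*g*r^2 - 24*g*r + 48*r^3 - 28*r^2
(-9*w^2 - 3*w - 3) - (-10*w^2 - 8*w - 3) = w^2 + 5*w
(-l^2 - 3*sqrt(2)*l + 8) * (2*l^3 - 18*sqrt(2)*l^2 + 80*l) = -2*l^5 + 12*sqrt(2)*l^4 + 44*l^3 - 384*sqrt(2)*l^2 + 640*l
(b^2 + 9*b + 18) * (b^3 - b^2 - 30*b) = b^5 + 8*b^4 - 21*b^3 - 288*b^2 - 540*b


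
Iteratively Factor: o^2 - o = (o)*(o - 1)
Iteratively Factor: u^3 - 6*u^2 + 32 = (u - 4)*(u^2 - 2*u - 8) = (u - 4)*(u + 2)*(u - 4)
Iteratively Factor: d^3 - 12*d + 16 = (d - 2)*(d^2 + 2*d - 8) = (d - 2)*(d + 4)*(d - 2)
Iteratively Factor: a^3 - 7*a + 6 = (a - 2)*(a^2 + 2*a - 3) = (a - 2)*(a + 3)*(a - 1)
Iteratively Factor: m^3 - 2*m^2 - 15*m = (m - 5)*(m^2 + 3*m) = m*(m - 5)*(m + 3)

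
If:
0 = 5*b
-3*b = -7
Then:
No Solution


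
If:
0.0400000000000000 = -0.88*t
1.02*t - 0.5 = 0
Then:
No Solution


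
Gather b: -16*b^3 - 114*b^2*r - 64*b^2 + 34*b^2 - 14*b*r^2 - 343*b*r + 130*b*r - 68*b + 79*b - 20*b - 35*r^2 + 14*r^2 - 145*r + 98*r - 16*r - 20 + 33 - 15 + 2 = -16*b^3 + b^2*(-114*r - 30) + b*(-14*r^2 - 213*r - 9) - 21*r^2 - 63*r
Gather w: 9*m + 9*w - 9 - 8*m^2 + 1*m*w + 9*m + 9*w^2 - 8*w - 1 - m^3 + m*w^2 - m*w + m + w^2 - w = -m^3 - 8*m^2 + 19*m + w^2*(m + 10) - 10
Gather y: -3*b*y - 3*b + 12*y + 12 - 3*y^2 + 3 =-3*b - 3*y^2 + y*(12 - 3*b) + 15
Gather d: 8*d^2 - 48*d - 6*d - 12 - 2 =8*d^2 - 54*d - 14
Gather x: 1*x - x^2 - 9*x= -x^2 - 8*x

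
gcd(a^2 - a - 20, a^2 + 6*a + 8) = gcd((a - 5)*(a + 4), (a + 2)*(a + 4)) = a + 4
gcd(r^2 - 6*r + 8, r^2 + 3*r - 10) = r - 2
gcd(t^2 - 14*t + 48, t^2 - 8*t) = t - 8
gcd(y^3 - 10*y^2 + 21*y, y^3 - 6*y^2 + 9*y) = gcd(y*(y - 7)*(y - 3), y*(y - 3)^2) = y^2 - 3*y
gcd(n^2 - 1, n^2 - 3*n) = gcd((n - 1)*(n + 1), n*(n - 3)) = 1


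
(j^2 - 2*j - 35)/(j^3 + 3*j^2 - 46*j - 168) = (j + 5)/(j^2 + 10*j + 24)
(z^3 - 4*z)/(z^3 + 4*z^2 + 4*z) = (z - 2)/(z + 2)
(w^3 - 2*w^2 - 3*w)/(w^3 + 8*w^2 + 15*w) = (w^2 - 2*w - 3)/(w^2 + 8*w + 15)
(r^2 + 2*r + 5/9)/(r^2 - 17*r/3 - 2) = (r + 5/3)/(r - 6)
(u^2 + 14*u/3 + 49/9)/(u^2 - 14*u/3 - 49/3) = (u + 7/3)/(u - 7)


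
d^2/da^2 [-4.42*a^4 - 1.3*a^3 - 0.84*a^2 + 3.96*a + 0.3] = -53.04*a^2 - 7.8*a - 1.68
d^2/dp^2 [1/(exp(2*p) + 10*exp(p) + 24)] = 2*(4*(exp(p) + 5)^2*exp(p) - (2*exp(p) + 5)*(exp(2*p) + 10*exp(p) + 24))*exp(p)/(exp(2*p) + 10*exp(p) + 24)^3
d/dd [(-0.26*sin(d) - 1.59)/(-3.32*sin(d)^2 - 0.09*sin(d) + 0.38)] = (-10.5576*sin(d) + 0.4316*cos(2*d) - 0.6735)*cos(d)/(3.32*sin(d)^2 + 0.09*sin(d) - 0.38)^2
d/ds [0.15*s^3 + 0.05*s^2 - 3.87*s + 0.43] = 0.45*s^2 + 0.1*s - 3.87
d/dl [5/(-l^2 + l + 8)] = 5*(2*l - 1)/(-l^2 + l + 8)^2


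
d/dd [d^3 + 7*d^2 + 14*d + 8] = 3*d^2 + 14*d + 14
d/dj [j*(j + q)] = 2*j + q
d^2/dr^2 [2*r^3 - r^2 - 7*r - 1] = 12*r - 2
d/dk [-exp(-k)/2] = exp(-k)/2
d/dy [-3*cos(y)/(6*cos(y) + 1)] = 3*sin(y)/(6*cos(y) + 1)^2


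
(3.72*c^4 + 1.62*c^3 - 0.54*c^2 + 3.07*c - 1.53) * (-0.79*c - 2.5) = -2.9388*c^5 - 10.5798*c^4 - 3.6234*c^3 - 1.0753*c^2 - 6.4663*c + 3.825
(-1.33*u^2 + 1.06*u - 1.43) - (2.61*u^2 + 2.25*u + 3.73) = -3.94*u^2 - 1.19*u - 5.16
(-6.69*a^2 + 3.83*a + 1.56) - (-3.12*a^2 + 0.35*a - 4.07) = -3.57*a^2 + 3.48*a + 5.63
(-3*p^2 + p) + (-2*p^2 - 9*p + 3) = -5*p^2 - 8*p + 3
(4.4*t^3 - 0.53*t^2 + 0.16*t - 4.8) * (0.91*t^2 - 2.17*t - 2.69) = 4.004*t^5 - 10.0303*t^4 - 10.5403*t^3 - 3.2895*t^2 + 9.9856*t + 12.912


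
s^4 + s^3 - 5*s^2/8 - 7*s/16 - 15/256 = (s - 3/4)*(s + 1/4)^2*(s + 5/4)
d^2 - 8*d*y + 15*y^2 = (d - 5*y)*(d - 3*y)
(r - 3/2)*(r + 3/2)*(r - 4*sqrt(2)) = r^3 - 4*sqrt(2)*r^2 - 9*r/4 + 9*sqrt(2)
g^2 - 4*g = g*(g - 4)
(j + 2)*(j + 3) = j^2 + 5*j + 6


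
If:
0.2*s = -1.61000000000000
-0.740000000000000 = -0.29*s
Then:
No Solution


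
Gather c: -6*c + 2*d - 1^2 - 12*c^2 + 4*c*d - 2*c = -12*c^2 + c*(4*d - 8) + 2*d - 1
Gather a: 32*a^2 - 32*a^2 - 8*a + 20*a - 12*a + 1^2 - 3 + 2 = 0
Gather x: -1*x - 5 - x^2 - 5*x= -x^2 - 6*x - 5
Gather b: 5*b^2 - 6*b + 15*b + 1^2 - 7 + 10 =5*b^2 + 9*b + 4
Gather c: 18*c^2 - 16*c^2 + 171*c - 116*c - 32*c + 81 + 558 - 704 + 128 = 2*c^2 + 23*c + 63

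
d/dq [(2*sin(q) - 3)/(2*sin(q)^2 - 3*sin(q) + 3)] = (-4*sin(q)^2 + 12*sin(q) - 3)*cos(q)/(-3*sin(q) - cos(2*q) + 4)^2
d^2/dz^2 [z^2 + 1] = 2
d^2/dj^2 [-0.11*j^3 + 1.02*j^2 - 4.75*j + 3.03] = 2.04 - 0.66*j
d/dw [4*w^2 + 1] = 8*w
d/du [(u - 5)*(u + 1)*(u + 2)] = 3*u^2 - 4*u - 13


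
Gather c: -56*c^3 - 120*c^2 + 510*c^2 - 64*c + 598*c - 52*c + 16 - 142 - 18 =-56*c^3 + 390*c^2 + 482*c - 144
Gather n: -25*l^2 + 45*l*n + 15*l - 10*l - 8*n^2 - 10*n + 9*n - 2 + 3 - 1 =-25*l^2 + 5*l - 8*n^2 + n*(45*l - 1)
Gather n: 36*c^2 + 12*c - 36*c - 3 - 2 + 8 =36*c^2 - 24*c + 3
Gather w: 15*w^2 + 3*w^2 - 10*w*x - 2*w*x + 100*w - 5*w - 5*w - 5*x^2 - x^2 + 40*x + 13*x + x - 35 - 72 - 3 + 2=18*w^2 + w*(90 - 12*x) - 6*x^2 + 54*x - 108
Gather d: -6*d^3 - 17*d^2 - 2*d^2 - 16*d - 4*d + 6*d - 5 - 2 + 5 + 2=-6*d^3 - 19*d^2 - 14*d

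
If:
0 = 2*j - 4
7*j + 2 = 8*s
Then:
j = 2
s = 2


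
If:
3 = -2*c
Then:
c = -3/2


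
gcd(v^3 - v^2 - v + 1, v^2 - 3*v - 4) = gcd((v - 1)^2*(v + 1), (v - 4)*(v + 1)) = v + 1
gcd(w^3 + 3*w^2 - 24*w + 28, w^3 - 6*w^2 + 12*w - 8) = w^2 - 4*w + 4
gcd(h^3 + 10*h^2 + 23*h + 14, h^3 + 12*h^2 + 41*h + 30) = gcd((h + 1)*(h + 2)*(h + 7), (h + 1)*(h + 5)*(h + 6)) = h + 1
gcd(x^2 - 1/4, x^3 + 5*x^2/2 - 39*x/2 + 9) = x - 1/2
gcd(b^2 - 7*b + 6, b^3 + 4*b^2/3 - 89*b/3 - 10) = 1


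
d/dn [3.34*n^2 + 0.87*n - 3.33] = 6.68*n + 0.87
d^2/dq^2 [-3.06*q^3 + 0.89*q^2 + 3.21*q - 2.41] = 1.78 - 18.36*q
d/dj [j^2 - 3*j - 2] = 2*j - 3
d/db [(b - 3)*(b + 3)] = 2*b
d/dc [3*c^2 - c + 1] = 6*c - 1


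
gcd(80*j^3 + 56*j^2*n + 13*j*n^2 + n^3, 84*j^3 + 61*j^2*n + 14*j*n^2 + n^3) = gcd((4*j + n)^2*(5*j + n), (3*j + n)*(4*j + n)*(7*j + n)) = 4*j + n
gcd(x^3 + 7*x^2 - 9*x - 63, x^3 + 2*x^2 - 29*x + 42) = x^2 + 4*x - 21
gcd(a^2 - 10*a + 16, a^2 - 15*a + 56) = a - 8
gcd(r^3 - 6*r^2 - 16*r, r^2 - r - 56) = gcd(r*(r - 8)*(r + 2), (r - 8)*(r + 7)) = r - 8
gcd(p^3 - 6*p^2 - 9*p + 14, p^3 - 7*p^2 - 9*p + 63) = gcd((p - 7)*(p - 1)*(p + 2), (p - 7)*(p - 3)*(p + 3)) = p - 7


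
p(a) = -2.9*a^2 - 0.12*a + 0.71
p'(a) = -5.8*a - 0.12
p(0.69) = -0.75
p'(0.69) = -4.12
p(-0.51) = 0.02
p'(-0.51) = 2.84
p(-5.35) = -81.65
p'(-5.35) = 30.91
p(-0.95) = -1.79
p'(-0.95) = 5.39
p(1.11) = -3.00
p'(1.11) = -6.56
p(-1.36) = -4.49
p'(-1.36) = 7.77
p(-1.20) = -3.32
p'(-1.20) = 6.84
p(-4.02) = -45.67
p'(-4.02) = 23.20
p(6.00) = -104.41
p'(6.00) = -34.92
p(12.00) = -418.33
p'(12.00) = -69.72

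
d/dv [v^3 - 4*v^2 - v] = 3*v^2 - 8*v - 1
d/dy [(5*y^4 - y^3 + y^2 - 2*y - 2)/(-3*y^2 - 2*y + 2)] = (-30*y^5 - 27*y^4 + 44*y^3 - 14*y^2 - 8*y - 8)/(9*y^4 + 12*y^3 - 8*y^2 - 8*y + 4)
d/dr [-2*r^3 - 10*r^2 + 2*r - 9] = -6*r^2 - 20*r + 2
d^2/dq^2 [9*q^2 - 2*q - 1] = 18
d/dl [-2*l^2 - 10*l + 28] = -4*l - 10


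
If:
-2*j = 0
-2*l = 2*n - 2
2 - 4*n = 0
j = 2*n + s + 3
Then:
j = 0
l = 1/2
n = 1/2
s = -4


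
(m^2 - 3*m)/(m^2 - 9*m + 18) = m/(m - 6)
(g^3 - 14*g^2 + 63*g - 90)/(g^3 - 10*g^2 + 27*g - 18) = (g - 5)/(g - 1)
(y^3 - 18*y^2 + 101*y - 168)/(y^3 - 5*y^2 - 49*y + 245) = (y^2 - 11*y + 24)/(y^2 + 2*y - 35)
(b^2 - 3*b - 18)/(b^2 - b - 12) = (b - 6)/(b - 4)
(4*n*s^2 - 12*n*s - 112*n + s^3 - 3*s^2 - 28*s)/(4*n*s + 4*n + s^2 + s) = (s^2 - 3*s - 28)/(s + 1)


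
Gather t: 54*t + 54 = 54*t + 54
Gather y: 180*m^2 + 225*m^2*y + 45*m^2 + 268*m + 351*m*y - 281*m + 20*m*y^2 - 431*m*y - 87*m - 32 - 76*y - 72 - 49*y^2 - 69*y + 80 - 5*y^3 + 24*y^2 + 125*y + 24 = 225*m^2 - 100*m - 5*y^3 + y^2*(20*m - 25) + y*(225*m^2 - 80*m - 20)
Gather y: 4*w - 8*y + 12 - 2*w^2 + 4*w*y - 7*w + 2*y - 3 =-2*w^2 - 3*w + y*(4*w - 6) + 9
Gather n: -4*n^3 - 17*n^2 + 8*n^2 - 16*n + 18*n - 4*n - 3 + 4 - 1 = -4*n^3 - 9*n^2 - 2*n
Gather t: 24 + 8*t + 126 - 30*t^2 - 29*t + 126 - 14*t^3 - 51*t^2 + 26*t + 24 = -14*t^3 - 81*t^2 + 5*t + 300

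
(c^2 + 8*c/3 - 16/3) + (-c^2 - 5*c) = -7*c/3 - 16/3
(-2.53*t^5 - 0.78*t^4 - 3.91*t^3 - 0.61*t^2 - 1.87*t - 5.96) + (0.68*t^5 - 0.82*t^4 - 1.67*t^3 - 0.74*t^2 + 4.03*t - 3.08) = -1.85*t^5 - 1.6*t^4 - 5.58*t^3 - 1.35*t^2 + 2.16*t - 9.04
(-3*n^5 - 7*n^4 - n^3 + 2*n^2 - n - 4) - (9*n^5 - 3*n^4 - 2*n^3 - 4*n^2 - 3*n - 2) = -12*n^5 - 4*n^4 + n^3 + 6*n^2 + 2*n - 2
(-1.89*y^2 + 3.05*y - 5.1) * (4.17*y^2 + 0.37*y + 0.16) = -7.8813*y^4 + 12.0192*y^3 - 20.4409*y^2 - 1.399*y - 0.816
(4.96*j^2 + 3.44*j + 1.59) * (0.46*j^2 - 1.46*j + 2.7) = 2.2816*j^4 - 5.6592*j^3 + 9.101*j^2 + 6.9666*j + 4.293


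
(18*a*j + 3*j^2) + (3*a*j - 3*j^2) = 21*a*j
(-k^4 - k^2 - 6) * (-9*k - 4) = 9*k^5 + 4*k^4 + 9*k^3 + 4*k^2 + 54*k + 24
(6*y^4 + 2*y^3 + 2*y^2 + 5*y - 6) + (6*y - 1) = 6*y^4 + 2*y^3 + 2*y^2 + 11*y - 7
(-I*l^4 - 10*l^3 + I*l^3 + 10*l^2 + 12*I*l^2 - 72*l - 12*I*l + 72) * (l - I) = -I*l^5 - 11*l^4 + I*l^4 + 11*l^3 + 22*I*l^3 - 60*l^2 - 22*I*l^2 + 60*l + 72*I*l - 72*I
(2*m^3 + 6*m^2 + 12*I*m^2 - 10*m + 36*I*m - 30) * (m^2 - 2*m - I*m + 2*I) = 2*m^5 + 2*m^4 + 10*I*m^4 - 10*m^3 + 10*I*m^3 + 2*m^2 - 50*I*m^2 - 12*m + 10*I*m - 60*I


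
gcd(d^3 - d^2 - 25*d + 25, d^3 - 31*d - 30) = d + 5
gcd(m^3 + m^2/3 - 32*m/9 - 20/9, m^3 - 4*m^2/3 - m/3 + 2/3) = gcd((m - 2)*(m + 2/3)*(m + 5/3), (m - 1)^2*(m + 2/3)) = m + 2/3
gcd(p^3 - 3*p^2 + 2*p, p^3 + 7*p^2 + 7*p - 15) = p - 1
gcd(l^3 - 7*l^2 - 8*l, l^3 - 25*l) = l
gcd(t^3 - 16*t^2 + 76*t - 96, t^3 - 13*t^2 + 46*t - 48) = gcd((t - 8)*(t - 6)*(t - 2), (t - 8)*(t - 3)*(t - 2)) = t^2 - 10*t + 16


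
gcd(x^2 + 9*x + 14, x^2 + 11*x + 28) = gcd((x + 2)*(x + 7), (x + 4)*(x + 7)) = x + 7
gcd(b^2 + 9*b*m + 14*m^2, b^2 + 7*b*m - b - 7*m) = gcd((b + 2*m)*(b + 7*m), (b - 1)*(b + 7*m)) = b + 7*m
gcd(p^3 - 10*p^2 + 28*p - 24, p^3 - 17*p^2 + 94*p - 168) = p - 6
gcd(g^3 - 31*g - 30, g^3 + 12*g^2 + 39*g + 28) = g + 1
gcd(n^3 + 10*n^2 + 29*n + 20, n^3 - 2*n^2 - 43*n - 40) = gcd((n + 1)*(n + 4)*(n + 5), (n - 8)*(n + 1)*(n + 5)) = n^2 + 6*n + 5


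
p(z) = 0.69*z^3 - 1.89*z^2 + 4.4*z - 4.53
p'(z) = 2.07*z^2 - 3.78*z + 4.4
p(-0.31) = -6.10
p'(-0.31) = 5.77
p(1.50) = 0.15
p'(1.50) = 3.39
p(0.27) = -3.47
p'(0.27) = 3.53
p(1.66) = 0.72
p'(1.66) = 3.83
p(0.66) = -2.25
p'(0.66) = 2.81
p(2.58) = 6.09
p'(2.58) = 8.43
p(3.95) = 25.89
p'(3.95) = 21.77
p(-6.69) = -325.15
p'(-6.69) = 122.33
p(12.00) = 968.43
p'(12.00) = 257.12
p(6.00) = 102.87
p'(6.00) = 56.24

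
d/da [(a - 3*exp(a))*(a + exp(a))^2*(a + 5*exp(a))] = 4*a^3*exp(a) + 4*a^3 - 20*a^2*exp(2*a) + 12*a^2*exp(a) - 84*a*exp(3*a) - 20*a*exp(2*a) - 60*exp(4*a) - 28*exp(3*a)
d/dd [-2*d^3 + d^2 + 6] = 2*d*(1 - 3*d)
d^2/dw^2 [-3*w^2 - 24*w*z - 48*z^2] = -6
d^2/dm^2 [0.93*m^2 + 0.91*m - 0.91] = 1.86000000000000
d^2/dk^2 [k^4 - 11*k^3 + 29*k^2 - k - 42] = 12*k^2 - 66*k + 58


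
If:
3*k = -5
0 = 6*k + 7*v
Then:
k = -5/3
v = 10/7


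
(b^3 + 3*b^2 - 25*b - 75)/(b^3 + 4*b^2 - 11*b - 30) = (b^2 - 2*b - 15)/(b^2 - b - 6)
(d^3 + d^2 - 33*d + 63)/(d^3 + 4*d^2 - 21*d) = (d - 3)/d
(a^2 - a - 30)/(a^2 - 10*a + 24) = (a + 5)/(a - 4)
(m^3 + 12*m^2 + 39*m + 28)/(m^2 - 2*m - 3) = (m^2 + 11*m + 28)/(m - 3)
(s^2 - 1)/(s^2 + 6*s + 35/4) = 4*(s^2 - 1)/(4*s^2 + 24*s + 35)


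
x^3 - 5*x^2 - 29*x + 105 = (x - 7)*(x - 3)*(x + 5)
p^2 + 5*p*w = p*(p + 5*w)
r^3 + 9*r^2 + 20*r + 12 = (r + 1)*(r + 2)*(r + 6)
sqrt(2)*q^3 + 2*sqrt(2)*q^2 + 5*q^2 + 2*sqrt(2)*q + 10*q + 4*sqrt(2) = (q + 2)*(q + 2*sqrt(2))*(sqrt(2)*q + 1)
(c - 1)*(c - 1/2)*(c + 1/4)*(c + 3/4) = c^4 - c^3/2 - 13*c^2/16 + 7*c/32 + 3/32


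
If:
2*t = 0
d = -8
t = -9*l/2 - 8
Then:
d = -8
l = -16/9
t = 0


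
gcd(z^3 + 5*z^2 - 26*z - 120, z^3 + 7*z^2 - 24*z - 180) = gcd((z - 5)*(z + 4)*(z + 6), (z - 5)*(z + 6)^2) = z^2 + z - 30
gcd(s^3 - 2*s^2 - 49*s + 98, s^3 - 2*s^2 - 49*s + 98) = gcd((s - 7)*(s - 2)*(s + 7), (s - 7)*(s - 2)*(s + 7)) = s^3 - 2*s^2 - 49*s + 98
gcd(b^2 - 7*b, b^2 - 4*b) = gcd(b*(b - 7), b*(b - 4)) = b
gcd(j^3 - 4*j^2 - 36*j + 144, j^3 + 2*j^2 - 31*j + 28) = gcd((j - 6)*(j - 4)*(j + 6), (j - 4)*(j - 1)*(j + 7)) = j - 4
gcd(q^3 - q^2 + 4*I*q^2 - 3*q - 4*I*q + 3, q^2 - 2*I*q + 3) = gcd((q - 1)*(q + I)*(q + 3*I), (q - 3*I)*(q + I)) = q + I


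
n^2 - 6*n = n*(n - 6)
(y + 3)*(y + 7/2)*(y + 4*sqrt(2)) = y^3 + 4*sqrt(2)*y^2 + 13*y^2/2 + 21*y/2 + 26*sqrt(2)*y + 42*sqrt(2)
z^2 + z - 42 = (z - 6)*(z + 7)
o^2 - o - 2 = (o - 2)*(o + 1)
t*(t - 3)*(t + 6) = t^3 + 3*t^2 - 18*t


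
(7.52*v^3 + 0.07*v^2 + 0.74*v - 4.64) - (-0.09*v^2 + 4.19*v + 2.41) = 7.52*v^3 + 0.16*v^2 - 3.45*v - 7.05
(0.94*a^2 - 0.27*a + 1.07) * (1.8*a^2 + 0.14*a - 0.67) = 1.692*a^4 - 0.3544*a^3 + 1.2584*a^2 + 0.3307*a - 0.7169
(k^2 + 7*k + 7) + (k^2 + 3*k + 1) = 2*k^2 + 10*k + 8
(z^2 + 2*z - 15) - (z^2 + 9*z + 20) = -7*z - 35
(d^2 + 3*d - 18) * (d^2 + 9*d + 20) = d^4 + 12*d^3 + 29*d^2 - 102*d - 360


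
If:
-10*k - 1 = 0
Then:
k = -1/10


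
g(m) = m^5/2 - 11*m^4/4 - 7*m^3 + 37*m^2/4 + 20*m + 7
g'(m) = 5*m^4/2 - 11*m^3 - 21*m^2 + 37*m/2 + 20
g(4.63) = -596.78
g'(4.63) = -287.45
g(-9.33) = -49876.48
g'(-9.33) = 25896.97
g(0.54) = 19.18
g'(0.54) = 22.35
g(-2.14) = -4.95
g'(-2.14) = 44.47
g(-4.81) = -1855.56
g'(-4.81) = 2007.49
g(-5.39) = -3331.65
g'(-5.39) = 3142.75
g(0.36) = 15.03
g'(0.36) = 23.47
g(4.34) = -509.97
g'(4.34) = -307.52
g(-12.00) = -168245.00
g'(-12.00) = 67622.00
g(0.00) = 7.00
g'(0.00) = 20.00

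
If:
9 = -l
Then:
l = -9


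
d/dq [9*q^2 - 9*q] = 18*q - 9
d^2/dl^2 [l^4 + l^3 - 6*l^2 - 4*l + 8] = 12*l^2 + 6*l - 12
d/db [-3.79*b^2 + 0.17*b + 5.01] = 0.17 - 7.58*b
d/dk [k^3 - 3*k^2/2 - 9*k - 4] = 3*k^2 - 3*k - 9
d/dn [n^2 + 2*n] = 2*n + 2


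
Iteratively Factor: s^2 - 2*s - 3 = (s - 3)*(s + 1)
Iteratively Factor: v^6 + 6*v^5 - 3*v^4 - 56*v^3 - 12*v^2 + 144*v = (v - 2)*(v^5 + 8*v^4 + 13*v^3 - 30*v^2 - 72*v) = (v - 2)*(v + 3)*(v^4 + 5*v^3 - 2*v^2 - 24*v) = (v - 2)^2*(v + 3)*(v^3 + 7*v^2 + 12*v) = (v - 2)^2*(v + 3)^2*(v^2 + 4*v) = v*(v - 2)^2*(v + 3)^2*(v + 4)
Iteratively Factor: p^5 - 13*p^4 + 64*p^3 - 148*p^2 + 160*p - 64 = (p - 4)*(p^4 - 9*p^3 + 28*p^2 - 36*p + 16) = (p - 4)*(p - 2)*(p^3 - 7*p^2 + 14*p - 8) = (p - 4)^2*(p - 2)*(p^2 - 3*p + 2) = (p - 4)^2*(p - 2)*(p - 1)*(p - 2)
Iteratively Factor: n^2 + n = (n + 1)*(n)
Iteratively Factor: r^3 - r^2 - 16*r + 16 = (r + 4)*(r^2 - 5*r + 4) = (r - 1)*(r + 4)*(r - 4)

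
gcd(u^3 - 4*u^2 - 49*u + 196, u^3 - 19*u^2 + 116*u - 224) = u^2 - 11*u + 28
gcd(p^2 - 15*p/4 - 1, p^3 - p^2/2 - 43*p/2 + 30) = p - 4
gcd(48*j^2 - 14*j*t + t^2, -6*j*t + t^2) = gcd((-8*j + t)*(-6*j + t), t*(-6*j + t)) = -6*j + t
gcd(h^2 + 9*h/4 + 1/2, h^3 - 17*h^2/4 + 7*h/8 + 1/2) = h + 1/4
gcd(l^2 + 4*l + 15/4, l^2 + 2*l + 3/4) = l + 3/2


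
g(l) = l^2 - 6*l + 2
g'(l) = 2*l - 6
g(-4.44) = 48.35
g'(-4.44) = -14.88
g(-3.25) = 32.06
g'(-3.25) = -12.50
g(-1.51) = 13.34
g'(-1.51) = -9.02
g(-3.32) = 32.94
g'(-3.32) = -12.64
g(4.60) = -4.44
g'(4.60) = 3.20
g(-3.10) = 30.21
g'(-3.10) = -12.20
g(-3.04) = 29.48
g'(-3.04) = -12.08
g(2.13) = -6.24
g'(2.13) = -1.74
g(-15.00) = 317.00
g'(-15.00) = -36.00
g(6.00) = 2.00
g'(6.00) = 6.00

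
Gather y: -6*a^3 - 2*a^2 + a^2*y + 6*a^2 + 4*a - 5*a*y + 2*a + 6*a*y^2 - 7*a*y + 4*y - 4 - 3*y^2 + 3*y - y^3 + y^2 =-6*a^3 + 4*a^2 + 6*a - y^3 + y^2*(6*a - 2) + y*(a^2 - 12*a + 7) - 4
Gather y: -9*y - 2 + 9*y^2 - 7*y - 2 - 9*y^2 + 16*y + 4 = 0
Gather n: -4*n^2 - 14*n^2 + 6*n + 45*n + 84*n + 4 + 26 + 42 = -18*n^2 + 135*n + 72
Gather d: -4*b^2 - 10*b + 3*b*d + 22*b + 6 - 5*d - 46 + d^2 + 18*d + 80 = -4*b^2 + 12*b + d^2 + d*(3*b + 13) + 40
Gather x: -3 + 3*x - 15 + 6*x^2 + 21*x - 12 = 6*x^2 + 24*x - 30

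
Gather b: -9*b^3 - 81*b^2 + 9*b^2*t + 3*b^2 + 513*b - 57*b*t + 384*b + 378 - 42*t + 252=-9*b^3 + b^2*(9*t - 78) + b*(897 - 57*t) - 42*t + 630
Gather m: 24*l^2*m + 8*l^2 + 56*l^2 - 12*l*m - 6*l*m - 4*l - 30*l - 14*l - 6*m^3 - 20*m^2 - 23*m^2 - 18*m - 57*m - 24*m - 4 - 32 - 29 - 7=64*l^2 - 48*l - 6*m^3 - 43*m^2 + m*(24*l^2 - 18*l - 99) - 72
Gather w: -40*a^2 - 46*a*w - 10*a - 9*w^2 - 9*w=-40*a^2 - 10*a - 9*w^2 + w*(-46*a - 9)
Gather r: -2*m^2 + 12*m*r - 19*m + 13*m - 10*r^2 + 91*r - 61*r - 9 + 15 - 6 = -2*m^2 - 6*m - 10*r^2 + r*(12*m + 30)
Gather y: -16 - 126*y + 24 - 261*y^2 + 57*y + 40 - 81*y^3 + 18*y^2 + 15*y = -81*y^3 - 243*y^2 - 54*y + 48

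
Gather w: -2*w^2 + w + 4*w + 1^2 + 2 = -2*w^2 + 5*w + 3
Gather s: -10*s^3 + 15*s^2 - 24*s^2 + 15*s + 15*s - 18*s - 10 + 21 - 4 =-10*s^3 - 9*s^2 + 12*s + 7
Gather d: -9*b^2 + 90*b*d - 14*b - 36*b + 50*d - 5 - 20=-9*b^2 - 50*b + d*(90*b + 50) - 25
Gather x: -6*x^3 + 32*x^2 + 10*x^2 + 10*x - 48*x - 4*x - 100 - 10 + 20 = -6*x^3 + 42*x^2 - 42*x - 90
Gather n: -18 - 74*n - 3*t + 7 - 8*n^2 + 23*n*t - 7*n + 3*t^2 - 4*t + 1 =-8*n^2 + n*(23*t - 81) + 3*t^2 - 7*t - 10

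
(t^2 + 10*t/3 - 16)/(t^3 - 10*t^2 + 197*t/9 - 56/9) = 3*(t + 6)/(3*t^2 - 22*t + 7)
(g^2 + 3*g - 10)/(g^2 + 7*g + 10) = (g - 2)/(g + 2)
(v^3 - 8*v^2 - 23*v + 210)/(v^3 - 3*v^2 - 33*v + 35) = (v - 6)/(v - 1)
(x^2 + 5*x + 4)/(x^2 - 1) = (x + 4)/(x - 1)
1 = 1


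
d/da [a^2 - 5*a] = 2*a - 5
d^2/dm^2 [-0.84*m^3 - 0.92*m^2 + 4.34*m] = -5.04*m - 1.84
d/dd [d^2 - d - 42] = 2*d - 1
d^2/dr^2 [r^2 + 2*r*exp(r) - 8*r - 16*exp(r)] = 2*r*exp(r) - 12*exp(r) + 2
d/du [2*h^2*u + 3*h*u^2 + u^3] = 2*h^2 + 6*h*u + 3*u^2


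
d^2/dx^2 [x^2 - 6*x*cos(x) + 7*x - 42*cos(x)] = 6*x*cos(x) + 12*sin(x) + 42*cos(x) + 2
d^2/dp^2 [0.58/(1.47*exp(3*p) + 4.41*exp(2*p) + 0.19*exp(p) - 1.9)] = (0.58*(4.41*exp(2*p) + 8.82*exp(p) + 0.19)*(8.82*exp(2*p) + 17.64*exp(p) + 0.38)*exp(p) - (7.6734*exp(2*p) + 10.2312*exp(p) + 0.1102)*(1.47*exp(3*p) + 4.41*exp(2*p) + 0.19*exp(p) - 1.9))*exp(p)/(1.47*exp(3*p) + 4.41*exp(2*p) + 0.19*exp(p) - 1.9)^3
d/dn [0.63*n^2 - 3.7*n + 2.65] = 1.26*n - 3.7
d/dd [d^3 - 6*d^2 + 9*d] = 3*d^2 - 12*d + 9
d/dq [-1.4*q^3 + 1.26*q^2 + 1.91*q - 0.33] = -4.2*q^2 + 2.52*q + 1.91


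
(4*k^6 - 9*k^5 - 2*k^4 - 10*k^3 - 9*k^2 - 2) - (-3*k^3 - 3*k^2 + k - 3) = 4*k^6 - 9*k^5 - 2*k^4 - 7*k^3 - 6*k^2 - k + 1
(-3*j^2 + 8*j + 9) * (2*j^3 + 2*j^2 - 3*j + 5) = -6*j^5 + 10*j^4 + 43*j^3 - 21*j^2 + 13*j + 45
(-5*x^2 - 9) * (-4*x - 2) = 20*x^3 + 10*x^2 + 36*x + 18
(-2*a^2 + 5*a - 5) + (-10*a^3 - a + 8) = -10*a^3 - 2*a^2 + 4*a + 3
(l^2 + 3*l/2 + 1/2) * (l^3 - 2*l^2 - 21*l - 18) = l^5 - l^4/2 - 47*l^3/2 - 101*l^2/2 - 75*l/2 - 9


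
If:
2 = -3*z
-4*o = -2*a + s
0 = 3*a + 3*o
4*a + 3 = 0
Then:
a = -3/4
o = 3/4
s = -9/2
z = -2/3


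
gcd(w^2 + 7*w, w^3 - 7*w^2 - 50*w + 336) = w + 7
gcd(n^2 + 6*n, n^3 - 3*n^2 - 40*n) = n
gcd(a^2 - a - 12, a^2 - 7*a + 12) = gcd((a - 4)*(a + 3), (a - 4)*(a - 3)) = a - 4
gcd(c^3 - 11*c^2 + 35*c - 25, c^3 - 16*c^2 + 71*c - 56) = c - 1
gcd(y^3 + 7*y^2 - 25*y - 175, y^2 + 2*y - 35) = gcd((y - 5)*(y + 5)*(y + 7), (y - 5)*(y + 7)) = y^2 + 2*y - 35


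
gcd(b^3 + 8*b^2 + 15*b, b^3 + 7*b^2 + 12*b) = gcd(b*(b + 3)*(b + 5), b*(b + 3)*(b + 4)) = b^2 + 3*b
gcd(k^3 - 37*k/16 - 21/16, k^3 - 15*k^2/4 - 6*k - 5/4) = k + 1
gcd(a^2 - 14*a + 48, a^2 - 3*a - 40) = a - 8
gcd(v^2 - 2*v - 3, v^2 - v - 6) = v - 3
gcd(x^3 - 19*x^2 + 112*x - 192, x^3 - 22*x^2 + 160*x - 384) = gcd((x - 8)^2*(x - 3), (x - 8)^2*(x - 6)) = x^2 - 16*x + 64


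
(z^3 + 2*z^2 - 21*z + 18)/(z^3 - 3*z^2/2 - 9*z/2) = 2*(z^2 + 5*z - 6)/(z*(2*z + 3))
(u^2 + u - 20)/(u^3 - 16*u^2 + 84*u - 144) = (u + 5)/(u^2 - 12*u + 36)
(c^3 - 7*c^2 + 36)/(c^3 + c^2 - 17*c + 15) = (c^2 - 4*c - 12)/(c^2 + 4*c - 5)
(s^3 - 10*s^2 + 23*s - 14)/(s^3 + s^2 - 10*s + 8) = (s - 7)/(s + 4)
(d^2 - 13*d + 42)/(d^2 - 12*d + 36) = (d - 7)/(d - 6)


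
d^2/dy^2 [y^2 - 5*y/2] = 2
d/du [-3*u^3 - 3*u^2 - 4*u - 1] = -9*u^2 - 6*u - 4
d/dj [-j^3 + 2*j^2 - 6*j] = -3*j^2 + 4*j - 6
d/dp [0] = 0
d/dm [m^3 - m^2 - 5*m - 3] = 3*m^2 - 2*m - 5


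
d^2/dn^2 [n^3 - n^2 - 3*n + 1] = 6*n - 2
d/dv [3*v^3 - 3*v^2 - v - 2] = 9*v^2 - 6*v - 1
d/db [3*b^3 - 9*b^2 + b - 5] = 9*b^2 - 18*b + 1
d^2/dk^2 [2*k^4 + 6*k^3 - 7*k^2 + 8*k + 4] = 24*k^2 + 36*k - 14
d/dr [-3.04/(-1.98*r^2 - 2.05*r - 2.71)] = (-12.0384*r - 6.232)/(1.98*r^2 + 2.05*r + 2.71)^2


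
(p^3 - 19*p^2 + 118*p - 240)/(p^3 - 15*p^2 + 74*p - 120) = (p - 8)/(p - 4)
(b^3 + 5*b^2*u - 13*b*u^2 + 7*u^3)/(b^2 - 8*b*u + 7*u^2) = (-b^2 - 6*b*u + 7*u^2)/(-b + 7*u)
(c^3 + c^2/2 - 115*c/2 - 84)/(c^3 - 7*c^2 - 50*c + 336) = (c + 3/2)/(c - 6)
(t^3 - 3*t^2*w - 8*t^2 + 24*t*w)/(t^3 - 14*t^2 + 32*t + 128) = t*(t - 3*w)/(t^2 - 6*t - 16)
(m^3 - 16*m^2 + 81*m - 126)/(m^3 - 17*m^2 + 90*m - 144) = (m - 7)/(m - 8)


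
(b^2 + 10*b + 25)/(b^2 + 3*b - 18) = (b^2 + 10*b + 25)/(b^2 + 3*b - 18)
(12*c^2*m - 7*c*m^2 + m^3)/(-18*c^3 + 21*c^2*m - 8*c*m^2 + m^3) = m*(-4*c + m)/(6*c^2 - 5*c*m + m^2)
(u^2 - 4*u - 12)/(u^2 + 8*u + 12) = (u - 6)/(u + 6)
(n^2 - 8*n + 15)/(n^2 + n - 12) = (n - 5)/(n + 4)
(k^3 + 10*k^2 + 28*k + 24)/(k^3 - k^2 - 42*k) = (k^2 + 4*k + 4)/(k*(k - 7))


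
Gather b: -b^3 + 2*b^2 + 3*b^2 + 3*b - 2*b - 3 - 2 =-b^3 + 5*b^2 + b - 5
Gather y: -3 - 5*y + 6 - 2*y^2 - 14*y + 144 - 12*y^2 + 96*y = -14*y^2 + 77*y + 147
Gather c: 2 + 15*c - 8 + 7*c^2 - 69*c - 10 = 7*c^2 - 54*c - 16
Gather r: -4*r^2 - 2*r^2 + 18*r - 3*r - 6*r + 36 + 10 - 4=-6*r^2 + 9*r + 42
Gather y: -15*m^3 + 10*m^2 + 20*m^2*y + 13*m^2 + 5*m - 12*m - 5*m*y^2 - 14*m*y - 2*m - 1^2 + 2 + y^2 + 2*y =-15*m^3 + 23*m^2 - 9*m + y^2*(1 - 5*m) + y*(20*m^2 - 14*m + 2) + 1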